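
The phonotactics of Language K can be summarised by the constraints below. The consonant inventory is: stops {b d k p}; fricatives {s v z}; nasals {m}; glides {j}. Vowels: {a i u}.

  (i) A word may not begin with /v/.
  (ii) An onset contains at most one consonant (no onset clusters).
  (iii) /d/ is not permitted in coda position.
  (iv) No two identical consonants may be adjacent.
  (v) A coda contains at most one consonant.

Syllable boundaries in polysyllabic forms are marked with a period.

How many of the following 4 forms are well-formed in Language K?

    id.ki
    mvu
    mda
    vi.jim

id.ki — violates constraint (iii): syllable 1 coda contains /d/ → ill-formed
mvu — violates constraint (ii): syllable 1 onset /mv/ has 2 consonants (> 1) → ill-formed
mda — violates constraint (ii): syllable 1 onset /md/ has 2 consonants (> 1) → ill-formed
vi.jim — violates constraint (i): word begins with /v/ → ill-formed
No form is well-formed → 0.

0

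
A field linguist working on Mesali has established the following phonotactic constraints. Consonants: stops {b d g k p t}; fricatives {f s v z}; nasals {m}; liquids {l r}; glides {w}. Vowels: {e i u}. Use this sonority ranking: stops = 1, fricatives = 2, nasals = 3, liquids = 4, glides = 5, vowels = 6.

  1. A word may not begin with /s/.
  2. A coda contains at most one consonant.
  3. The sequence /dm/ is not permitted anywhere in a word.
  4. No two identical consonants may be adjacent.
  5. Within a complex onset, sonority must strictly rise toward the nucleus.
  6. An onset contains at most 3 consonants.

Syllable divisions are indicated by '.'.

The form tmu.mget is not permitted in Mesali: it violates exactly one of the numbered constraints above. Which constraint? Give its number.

5

tmu.mget: syllable 2 onset /mg/: /m/ (nasal, 3) → /g/ (stop, 1) does not rise.
This is a violation of constraint 5: "Within a complex onset, sonority must strictly rise toward the nucleus."
The remaining constraints (1, 2, 3, 4, 6) are satisfied.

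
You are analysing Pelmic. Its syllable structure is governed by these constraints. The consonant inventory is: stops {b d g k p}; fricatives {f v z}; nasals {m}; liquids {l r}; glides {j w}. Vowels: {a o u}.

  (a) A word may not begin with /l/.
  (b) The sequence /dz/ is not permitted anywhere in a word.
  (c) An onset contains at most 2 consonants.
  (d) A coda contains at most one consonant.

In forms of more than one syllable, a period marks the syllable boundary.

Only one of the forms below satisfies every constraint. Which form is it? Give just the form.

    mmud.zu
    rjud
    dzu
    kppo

mmud.zu — violates constraint (b): contains banned sequence /dz/ → ill-formed
rjud — σ1 onset /rj/ (2C), coda /d/ ok → well-formed
dzu — violates constraint (b): contains banned sequence /dz/ → ill-formed
kppo — violates constraint (c): syllable 1 onset /kpp/ has 3 consonants (> 2) → ill-formed

rjud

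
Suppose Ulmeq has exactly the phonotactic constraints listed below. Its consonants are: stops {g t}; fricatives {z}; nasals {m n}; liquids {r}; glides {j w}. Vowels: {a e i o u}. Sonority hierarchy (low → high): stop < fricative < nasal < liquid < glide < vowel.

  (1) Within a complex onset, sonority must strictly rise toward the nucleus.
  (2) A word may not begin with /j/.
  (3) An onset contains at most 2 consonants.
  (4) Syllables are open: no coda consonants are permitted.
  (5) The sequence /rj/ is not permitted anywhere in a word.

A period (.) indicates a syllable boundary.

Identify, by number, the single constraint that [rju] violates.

5

[rju]: contains banned sequence /rj/.
This is a violation of constraint 5: "The sequence /rj/ is not permitted anywhere in a word."
The remaining constraints (1, 2, 3, 4) are satisfied.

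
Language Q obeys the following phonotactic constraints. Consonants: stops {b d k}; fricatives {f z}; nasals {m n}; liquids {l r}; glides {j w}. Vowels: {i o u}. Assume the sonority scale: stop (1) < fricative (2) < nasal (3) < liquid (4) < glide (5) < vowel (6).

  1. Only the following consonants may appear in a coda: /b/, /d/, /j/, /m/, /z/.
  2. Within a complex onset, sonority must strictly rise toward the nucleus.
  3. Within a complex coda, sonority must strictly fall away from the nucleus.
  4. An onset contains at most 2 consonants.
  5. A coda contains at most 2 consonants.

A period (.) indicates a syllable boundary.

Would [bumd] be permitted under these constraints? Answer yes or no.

yes

[bumd] — σ1 onset /b/, coda /md/ (3→1 falls) ok → permitted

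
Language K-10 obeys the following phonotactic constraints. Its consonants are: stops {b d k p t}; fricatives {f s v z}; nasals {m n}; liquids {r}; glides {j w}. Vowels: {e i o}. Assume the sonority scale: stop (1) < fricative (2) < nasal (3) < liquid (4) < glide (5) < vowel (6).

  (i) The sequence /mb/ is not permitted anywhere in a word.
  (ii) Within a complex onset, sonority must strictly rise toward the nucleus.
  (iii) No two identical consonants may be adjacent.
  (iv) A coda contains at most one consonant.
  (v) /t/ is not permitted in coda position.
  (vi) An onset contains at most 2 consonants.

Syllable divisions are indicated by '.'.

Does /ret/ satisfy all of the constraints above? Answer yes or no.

no

/ret/ — violates constraint (v): syllable 1 coda contains /t/ → phonotactically illegal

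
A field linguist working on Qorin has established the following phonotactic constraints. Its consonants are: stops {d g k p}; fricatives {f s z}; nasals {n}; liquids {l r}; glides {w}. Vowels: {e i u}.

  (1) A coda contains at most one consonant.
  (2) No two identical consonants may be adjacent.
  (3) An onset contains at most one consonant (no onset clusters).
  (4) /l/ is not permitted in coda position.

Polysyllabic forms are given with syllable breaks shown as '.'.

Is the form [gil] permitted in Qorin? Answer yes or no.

no

[gil] — violates constraint 4: syllable 1 coda contains /l/ → not permitted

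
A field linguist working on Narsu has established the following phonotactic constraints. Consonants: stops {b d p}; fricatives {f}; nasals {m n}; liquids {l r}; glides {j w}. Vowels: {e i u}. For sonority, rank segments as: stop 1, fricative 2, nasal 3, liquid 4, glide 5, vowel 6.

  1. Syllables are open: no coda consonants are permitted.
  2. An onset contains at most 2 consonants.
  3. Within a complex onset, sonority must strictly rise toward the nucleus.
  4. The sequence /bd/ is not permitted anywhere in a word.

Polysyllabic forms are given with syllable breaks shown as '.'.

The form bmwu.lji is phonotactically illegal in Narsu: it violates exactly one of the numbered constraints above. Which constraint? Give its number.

2

bmwu.lji: syllable 1 onset /bmw/ has 3 consonants (> 2).
This is a violation of constraint 2: "An onset contains at most 2 consonants."
The remaining constraints (1, 3, 4) are satisfied.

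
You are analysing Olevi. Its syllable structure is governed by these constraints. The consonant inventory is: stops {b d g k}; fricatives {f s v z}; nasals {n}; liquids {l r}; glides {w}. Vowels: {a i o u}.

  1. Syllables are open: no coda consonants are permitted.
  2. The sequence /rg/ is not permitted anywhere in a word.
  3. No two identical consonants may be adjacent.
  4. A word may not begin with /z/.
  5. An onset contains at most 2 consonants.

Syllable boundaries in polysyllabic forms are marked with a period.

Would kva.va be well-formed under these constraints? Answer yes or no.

kva.va — σ1 onset /kv/ (2C), coda /∅/ ok; σ2 onset /v/, coda /∅/ ok → well-formed

yes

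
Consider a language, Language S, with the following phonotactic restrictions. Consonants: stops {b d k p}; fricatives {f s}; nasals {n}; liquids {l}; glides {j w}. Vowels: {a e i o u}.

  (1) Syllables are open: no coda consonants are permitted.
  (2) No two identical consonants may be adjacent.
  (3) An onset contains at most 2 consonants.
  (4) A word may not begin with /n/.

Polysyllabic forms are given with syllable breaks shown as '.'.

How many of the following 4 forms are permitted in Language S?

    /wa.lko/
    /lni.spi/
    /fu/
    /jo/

4

/wa.lko/ — σ1 onset /w/, coda /∅/ ok; σ2 onset /lk/ (2C), coda /∅/ ok → permitted
/lni.spi/ — σ1 onset /ln/ (2C), coda /∅/ ok; σ2 onset /sp/ (2C), coda /∅/ ok → permitted
/fu/ — σ1 onset /f/, coda /∅/ ok → permitted
/jo/ — σ1 onset /j/, coda /∅/ ok → permitted
Permitted: /wa.lko/, /lni.spi/, /fu/, /jo/ → 4.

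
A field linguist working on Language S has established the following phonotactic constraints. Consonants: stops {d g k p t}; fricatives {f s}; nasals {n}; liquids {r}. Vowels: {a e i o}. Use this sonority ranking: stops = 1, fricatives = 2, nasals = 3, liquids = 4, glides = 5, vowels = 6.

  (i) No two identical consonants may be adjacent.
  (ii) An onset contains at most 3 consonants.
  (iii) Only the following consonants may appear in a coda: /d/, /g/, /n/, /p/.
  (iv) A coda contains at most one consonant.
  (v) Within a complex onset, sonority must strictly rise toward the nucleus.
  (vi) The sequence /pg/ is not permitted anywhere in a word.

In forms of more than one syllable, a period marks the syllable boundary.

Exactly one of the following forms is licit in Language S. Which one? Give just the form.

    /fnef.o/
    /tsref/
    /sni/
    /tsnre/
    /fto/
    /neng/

/sni/

/fnef.o/ — violates constraint (iii): syllable 1 coda contains /f/, which is not a licensed coda consonant → illicit
/tsref/ — violates constraint (iii): syllable 1 coda contains /f/, which is not a licensed coda consonant → illicit
/sni/ — σ1 onset /sn/ (2→3 rises), coda /∅/ ok → licit
/tsnre/ — violates constraint (ii): syllable 1 onset /tsnr/ has 4 consonants (> 3) → illicit
/fto/ — violates constraint (v): syllable 1 onset /ft/: /f/ (fricative, 2) → /t/ (stop, 1) does not rise → illicit
/neng/ — violates constraint (iv): syllable 1 coda /ng/ has 2 consonants (> 1) → illicit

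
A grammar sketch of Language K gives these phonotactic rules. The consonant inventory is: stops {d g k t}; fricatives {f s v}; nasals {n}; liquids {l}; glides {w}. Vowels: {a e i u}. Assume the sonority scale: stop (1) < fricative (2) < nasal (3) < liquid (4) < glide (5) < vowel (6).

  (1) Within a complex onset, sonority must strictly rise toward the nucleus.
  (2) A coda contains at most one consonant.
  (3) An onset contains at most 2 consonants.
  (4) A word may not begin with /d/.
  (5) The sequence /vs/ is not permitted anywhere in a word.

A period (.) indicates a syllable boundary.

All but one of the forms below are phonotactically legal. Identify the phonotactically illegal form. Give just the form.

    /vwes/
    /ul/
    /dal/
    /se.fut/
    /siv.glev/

/vwes/ — σ1 onset /vw/ (2→5 rises), coda /s/ ok → phonotactically legal
/ul/ — σ1 onset /∅/, coda /l/ ok → phonotactically legal
/dal/ — violates constraint 4: word begins with /d/ → phonotactically illegal
/se.fut/ — σ1 onset /s/, coda /∅/ ok; σ2 onset /f/, coda /t/ ok → phonotactically legal
/siv.glev/ — σ1 onset /s/, coda /v/ ok; σ2 onset /gl/ (1→4 rises), coda /v/ ok → phonotactically legal

/dal/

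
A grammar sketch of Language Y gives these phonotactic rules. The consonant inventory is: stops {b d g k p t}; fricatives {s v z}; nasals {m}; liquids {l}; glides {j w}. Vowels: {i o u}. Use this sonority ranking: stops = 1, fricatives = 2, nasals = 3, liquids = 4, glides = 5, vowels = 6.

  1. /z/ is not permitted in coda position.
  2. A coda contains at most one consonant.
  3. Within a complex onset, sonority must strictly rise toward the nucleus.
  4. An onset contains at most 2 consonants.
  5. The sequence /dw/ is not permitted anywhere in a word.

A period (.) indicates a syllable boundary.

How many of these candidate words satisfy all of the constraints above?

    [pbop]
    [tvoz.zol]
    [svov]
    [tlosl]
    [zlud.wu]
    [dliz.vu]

[pbop] — violates constraint 3: syllable 1 onset /pb/: /p/ (stop, 1) → /b/ (stop, 1) does not rise → illicit
[tvoz.zol] — violates constraint 1: syllable 1 coda contains /z/ → illicit
[svov] — violates constraint 3: syllable 1 onset /sv/: /s/ (fricative, 2) → /v/ (fricative, 2) does not rise → illicit
[tlosl] — violates constraint 2: syllable 1 coda /sl/ has 2 consonants (> 1) → illicit
[zlud.wu] — violates constraint 5: contains banned sequence /dw/ → illicit
[dliz.vu] — violates constraint 1: syllable 1 coda contains /z/ → illicit
No form is licit → 0.

0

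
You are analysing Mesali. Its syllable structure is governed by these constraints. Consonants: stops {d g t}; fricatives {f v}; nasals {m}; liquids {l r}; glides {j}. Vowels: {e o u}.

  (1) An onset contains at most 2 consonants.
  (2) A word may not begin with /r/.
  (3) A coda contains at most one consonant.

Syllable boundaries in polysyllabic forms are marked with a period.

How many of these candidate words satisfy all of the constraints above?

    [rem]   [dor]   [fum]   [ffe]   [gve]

4

[rem] — violates constraint 2: word begins with /r/ → not permitted
[dor] — σ1 onset /d/, coda /r/ ok → permitted
[fum] — σ1 onset /f/, coda /m/ ok → permitted
[ffe] — σ1 onset /ff/ (2C), coda /∅/ ok → permitted
[gve] — σ1 onset /gv/ (2C), coda /∅/ ok → permitted
Permitted: [dor], [fum], [ffe], [gve] → 4.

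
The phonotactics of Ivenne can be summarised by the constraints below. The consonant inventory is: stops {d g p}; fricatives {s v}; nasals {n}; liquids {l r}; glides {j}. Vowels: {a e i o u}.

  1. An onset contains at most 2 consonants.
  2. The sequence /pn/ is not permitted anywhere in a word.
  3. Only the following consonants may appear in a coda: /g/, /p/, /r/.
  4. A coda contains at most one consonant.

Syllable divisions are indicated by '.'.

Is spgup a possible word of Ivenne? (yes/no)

spgup — violates constraint 1: syllable 1 onset /spg/ has 3 consonants (> 2) → illicit

no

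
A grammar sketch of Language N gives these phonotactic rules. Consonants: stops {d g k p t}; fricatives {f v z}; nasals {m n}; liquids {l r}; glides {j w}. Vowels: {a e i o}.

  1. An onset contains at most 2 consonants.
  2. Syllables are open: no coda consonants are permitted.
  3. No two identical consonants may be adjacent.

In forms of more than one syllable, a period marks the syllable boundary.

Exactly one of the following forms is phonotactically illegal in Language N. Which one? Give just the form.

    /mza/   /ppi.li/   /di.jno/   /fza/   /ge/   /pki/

/mza/ — σ1 onset /mz/ (2C), coda /∅/ ok → phonotactically legal
/ppi.li/ — violates constraint 3: adjacent identical consonants /pp/ → phonotactically illegal
/di.jno/ — σ1 onset /d/, coda /∅/ ok; σ2 onset /jn/ (2C), coda /∅/ ok → phonotactically legal
/fza/ — σ1 onset /fz/ (2C), coda /∅/ ok → phonotactically legal
/ge/ — σ1 onset /g/, coda /∅/ ok → phonotactically legal
/pki/ — σ1 onset /pk/ (2C), coda /∅/ ok → phonotactically legal

/ppi.li/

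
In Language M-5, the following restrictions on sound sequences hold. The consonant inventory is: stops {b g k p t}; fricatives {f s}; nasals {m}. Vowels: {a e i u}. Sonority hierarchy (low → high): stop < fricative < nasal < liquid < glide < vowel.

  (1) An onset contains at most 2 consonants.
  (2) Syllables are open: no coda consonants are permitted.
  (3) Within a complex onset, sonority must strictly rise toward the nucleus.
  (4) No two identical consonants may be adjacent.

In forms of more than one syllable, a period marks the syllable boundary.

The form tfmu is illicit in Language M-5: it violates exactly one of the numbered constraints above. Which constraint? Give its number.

1

tfmu: syllable 1 onset /tfm/ has 3 consonants (> 2).
This is a violation of constraint 1: "An onset contains at most 2 consonants."
The remaining constraints (2, 3, 4) are satisfied.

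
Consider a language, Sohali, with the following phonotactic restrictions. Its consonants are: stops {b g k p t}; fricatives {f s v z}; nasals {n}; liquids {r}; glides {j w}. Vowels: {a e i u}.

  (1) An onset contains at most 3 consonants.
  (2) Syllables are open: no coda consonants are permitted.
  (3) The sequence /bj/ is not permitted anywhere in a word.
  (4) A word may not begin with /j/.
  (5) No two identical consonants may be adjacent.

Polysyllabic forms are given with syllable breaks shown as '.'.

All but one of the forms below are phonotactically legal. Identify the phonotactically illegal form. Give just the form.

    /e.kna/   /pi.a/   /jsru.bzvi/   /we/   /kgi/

/e.kna/ — σ1 onset /∅/, coda /∅/ ok; σ2 onset /kn/ (2C), coda /∅/ ok → phonotactically legal
/pi.a/ — σ1 onset /p/, coda /∅/ ok; σ2 onset /∅/, coda /∅/ ok → phonotactically legal
/jsru.bzvi/ — violates constraint 4: word begins with /j/ → phonotactically illegal
/we/ — σ1 onset /w/, coda /∅/ ok → phonotactically legal
/kgi/ — σ1 onset /kg/ (2C), coda /∅/ ok → phonotactically legal

/jsru.bzvi/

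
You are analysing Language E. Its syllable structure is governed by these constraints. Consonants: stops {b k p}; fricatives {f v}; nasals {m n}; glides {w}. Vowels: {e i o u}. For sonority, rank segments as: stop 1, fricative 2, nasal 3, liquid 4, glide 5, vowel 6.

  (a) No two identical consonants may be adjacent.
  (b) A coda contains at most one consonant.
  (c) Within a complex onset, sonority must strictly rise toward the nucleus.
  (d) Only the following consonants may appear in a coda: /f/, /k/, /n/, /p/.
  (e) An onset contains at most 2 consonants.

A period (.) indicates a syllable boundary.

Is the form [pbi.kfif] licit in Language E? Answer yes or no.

no

[pbi.kfif] — violates constraint (c): syllable 1 onset /pb/: /p/ (stop, 1) → /b/ (stop, 1) does not rise → illicit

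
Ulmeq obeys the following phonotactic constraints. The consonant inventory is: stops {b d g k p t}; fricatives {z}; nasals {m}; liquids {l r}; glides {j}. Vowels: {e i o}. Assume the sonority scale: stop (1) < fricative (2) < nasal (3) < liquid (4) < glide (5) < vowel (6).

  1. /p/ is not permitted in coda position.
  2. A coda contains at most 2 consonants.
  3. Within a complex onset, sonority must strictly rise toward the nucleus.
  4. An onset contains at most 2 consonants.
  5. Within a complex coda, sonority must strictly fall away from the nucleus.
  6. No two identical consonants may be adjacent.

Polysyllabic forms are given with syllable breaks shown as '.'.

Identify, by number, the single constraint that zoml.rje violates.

5

zoml.rje: syllable 1 coda /ml/: /m/ (nasal, 3) → /l/ (liquid, 4) does not fall.
This is a violation of constraint 5: "Within a complex coda, sonority must strictly fall away from the nucleus."
The remaining constraints (1, 2, 3, 4, 6) are satisfied.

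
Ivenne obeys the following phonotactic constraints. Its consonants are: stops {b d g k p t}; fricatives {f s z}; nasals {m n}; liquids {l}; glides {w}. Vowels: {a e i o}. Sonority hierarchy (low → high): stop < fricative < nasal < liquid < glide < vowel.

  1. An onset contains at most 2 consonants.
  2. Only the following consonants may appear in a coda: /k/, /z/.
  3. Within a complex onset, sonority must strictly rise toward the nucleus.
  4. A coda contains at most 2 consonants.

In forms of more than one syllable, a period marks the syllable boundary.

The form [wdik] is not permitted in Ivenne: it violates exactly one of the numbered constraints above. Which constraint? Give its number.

[wdik]: syllable 1 onset /wd/: /w/ (glide, 5) → /d/ (stop, 1) does not rise.
This is a violation of constraint 3: "Within a complex onset, sonority must strictly rise toward the nucleus."
The remaining constraints (1, 2, 4) are satisfied.

3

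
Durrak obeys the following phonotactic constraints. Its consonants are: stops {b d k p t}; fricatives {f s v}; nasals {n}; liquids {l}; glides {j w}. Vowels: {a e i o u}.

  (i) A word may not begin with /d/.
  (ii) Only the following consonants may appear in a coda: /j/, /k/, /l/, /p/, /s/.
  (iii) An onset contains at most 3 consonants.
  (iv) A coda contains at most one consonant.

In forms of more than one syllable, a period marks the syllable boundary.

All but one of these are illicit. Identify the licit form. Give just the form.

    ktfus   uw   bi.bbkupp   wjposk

ktfus

ktfus — σ1 onset /ktf/ (3C), coda /s/ ok → licit
uw — violates constraint (ii): syllable 1 coda contains /w/, which is not a licensed coda consonant → illicit
bi.bbkupp — violates constraint (iv): syllable 2 coda /pp/ has 2 consonants (> 1) → illicit
wjposk — violates constraint (iv): syllable 1 coda /sk/ has 2 consonants (> 1) → illicit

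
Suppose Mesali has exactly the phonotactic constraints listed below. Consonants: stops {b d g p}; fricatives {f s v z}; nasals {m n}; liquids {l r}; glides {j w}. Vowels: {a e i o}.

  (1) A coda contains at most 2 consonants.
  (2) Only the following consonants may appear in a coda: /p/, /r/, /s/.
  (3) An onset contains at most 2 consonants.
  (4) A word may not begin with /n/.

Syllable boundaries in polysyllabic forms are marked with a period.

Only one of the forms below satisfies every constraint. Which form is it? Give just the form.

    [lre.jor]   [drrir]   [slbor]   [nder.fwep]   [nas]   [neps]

[lre.jor] — σ1 onset /lr/ (2C), coda /∅/ ok; σ2 onset /j/, coda /r/ ok → phonotactically legal
[drrir] — violates constraint 3: syllable 1 onset /drr/ has 3 consonants (> 2) → phonotactically illegal
[slbor] — violates constraint 3: syllable 1 onset /slb/ has 3 consonants (> 2) → phonotactically illegal
[nder.fwep] — violates constraint 4: word begins with /n/ → phonotactically illegal
[nas] — violates constraint 4: word begins with /n/ → phonotactically illegal
[neps] — violates constraint 4: word begins with /n/ → phonotactically illegal

[lre.jor]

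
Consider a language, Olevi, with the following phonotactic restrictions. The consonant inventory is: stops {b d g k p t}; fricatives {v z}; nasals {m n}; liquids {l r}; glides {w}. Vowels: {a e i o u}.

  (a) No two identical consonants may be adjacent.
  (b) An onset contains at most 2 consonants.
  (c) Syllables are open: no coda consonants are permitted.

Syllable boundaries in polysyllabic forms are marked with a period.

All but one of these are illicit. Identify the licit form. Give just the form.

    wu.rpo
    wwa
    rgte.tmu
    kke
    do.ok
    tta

wu.rpo — σ1 onset /w/, coda /∅/ ok; σ2 onset /rp/ (2C), coda /∅/ ok → licit
wwa — violates constraint (a): adjacent identical consonants /ww/ → illicit
rgte.tmu — violates constraint (b): syllable 1 onset /rgt/ has 3 consonants (> 2) → illicit
kke — violates constraint (a): adjacent identical consonants /kk/ → illicit
do.ok — violates constraint (c): syllable 2 coda /k/ has 1 consonant (> 0) → illicit
tta — violates constraint (a): adjacent identical consonants /tt/ → illicit

wu.rpo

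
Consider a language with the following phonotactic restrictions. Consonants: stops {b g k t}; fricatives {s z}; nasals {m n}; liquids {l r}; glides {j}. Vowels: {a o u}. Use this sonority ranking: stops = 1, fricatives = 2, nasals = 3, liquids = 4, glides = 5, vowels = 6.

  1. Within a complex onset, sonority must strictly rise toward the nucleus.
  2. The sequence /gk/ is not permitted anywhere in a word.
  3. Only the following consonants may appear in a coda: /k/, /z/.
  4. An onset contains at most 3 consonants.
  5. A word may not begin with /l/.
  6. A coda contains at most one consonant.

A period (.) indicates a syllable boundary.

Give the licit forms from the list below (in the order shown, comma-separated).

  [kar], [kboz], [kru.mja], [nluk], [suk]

[kar] — violates constraint 3: syllable 1 coda contains /r/, which is not a licensed coda consonant → illicit
[kboz] — violates constraint 1: syllable 1 onset /kb/: /k/ (stop, 1) → /b/ (stop, 1) does not rise → illicit
[kru.mja] — σ1 onset /kr/ (1→4 rises), coda /∅/ ok; σ2 onset /mj/ (3→5 rises), coda /∅/ ok → licit
[nluk] — σ1 onset /nl/ (3→4 rises), coda /k/ ok → licit
[suk] — σ1 onset /s/, coda /k/ ok → licit

[kru.mja], [nluk], [suk]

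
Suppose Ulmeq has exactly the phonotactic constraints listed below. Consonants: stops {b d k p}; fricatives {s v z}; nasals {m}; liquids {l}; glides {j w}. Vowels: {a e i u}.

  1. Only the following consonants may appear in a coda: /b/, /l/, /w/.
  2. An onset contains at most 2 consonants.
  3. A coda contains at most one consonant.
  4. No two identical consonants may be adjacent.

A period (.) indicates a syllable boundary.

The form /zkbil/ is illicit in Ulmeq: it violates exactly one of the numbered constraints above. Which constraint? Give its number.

/zkbil/: syllable 1 onset /zkb/ has 3 consonants (> 2).
This is a violation of constraint 2: "An onset contains at most 2 consonants."
The remaining constraints (1, 3, 4) are satisfied.

2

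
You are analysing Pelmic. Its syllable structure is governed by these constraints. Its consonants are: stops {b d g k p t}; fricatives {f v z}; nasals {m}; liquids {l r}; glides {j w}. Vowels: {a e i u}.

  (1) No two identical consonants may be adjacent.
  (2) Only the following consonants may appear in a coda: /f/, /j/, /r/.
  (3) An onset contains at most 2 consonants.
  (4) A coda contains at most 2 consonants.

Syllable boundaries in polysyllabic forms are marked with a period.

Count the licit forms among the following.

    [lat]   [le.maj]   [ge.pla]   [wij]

3

[lat] — violates constraint 2: syllable 1 coda contains /t/, which is not a licensed coda consonant → illicit
[le.maj] — σ1 onset /l/, coda /∅/ ok; σ2 onset /m/, coda /j/ ok → licit
[ge.pla] — σ1 onset /g/, coda /∅/ ok; σ2 onset /pl/ (2C), coda /∅/ ok → licit
[wij] — σ1 onset /w/, coda /j/ ok → licit
Licit: [le.maj], [ge.pla], [wij] → 3.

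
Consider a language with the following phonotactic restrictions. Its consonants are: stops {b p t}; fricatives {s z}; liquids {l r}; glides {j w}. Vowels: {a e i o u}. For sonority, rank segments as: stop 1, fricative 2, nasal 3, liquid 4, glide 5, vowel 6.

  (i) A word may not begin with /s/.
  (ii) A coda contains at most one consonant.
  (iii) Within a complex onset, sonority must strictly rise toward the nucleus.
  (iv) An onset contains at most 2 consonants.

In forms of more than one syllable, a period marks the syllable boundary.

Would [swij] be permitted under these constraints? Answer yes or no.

no

[swij] — violates constraint (i): word begins with /s/ → not permitted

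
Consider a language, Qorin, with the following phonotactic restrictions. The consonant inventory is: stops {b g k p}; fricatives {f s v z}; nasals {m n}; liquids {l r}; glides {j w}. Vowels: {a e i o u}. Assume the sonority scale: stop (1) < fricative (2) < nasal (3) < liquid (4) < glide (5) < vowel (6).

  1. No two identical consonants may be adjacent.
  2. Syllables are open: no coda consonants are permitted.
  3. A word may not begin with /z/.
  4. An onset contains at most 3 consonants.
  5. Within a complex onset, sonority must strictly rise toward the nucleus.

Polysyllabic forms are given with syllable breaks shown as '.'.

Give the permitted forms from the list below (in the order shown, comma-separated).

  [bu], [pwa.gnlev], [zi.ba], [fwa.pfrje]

[bu]

[bu] — σ1 onset /b/, coda /∅/ ok → permitted
[pwa.gnlev] — violates constraint 2: syllable 2 coda /v/ has 1 consonant (> 0) → not permitted
[zi.ba] — violates constraint 3: word begins with /z/ → not permitted
[fwa.pfrje] — violates constraint 4: syllable 2 onset /pfrj/ has 4 consonants (> 3) → not permitted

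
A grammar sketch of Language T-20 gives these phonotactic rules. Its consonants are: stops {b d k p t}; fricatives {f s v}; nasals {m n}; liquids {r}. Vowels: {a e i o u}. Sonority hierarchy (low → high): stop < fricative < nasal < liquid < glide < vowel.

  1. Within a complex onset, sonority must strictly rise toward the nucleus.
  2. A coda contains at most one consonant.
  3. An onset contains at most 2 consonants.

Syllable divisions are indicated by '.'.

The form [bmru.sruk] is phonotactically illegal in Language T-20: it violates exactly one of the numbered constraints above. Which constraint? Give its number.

[bmru.sruk]: syllable 1 onset /bmr/ has 3 consonants (> 2).
This is a violation of constraint 3: "An onset contains at most 2 consonants."
The remaining constraints (1, 2) are satisfied.

3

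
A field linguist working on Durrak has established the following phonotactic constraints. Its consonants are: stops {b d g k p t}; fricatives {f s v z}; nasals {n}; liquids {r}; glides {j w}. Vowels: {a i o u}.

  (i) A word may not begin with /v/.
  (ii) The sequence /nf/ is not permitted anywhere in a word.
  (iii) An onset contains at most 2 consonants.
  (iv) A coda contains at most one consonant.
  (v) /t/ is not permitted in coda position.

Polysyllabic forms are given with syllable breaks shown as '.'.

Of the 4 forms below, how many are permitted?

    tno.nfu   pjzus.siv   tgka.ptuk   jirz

0

tno.nfu — violates constraint (ii): contains banned sequence /nf/ → not permitted
pjzus.siv — violates constraint (iii): syllable 1 onset /pjz/ has 3 consonants (> 2) → not permitted
tgka.ptuk — violates constraint (iii): syllable 1 onset /tgk/ has 3 consonants (> 2) → not permitted
jirz — violates constraint (iv): syllable 1 coda /rz/ has 2 consonants (> 1) → not permitted
No form is permitted → 0.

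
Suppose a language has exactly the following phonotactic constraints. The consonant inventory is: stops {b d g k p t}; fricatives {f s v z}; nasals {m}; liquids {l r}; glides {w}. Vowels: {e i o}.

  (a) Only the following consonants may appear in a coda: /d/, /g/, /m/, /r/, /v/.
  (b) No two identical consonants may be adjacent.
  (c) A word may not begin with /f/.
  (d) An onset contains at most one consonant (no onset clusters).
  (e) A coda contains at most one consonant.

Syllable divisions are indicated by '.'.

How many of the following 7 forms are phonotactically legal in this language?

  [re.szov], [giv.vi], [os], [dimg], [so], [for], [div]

2

[re.szov] — violates constraint (d): syllable 2 onset /sz/ has 2 consonants (> 1) → phonotactically illegal
[giv.vi] — violates constraint (b): adjacent identical consonants /vv/ → phonotactically illegal
[os] — violates constraint (a): syllable 1 coda contains /s/, which is not a licensed coda consonant → phonotactically illegal
[dimg] — violates constraint (e): syllable 1 coda /mg/ has 2 consonants (> 1) → phonotactically illegal
[so] — σ1 onset /s/, coda /∅/ ok → phonotactically legal
[for] — violates constraint (c): word begins with /f/ → phonotactically illegal
[div] — σ1 onset /d/, coda /v/ ok → phonotactically legal
Phonotactically legal: [so], [div] → 2.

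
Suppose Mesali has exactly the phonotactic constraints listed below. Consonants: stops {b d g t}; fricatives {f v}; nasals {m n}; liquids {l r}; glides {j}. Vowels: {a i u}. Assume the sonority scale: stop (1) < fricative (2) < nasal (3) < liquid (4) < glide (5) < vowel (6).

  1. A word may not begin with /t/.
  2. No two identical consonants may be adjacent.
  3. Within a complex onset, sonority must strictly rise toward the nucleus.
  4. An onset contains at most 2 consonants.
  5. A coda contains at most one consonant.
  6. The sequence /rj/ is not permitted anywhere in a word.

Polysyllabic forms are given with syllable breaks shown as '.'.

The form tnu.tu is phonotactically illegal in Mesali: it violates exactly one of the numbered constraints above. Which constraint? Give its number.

1

tnu.tu: word begins with /t/.
This is a violation of constraint 1: "A word may not begin with /t/."
The remaining constraints (2, 3, 4, 5, 6) are satisfied.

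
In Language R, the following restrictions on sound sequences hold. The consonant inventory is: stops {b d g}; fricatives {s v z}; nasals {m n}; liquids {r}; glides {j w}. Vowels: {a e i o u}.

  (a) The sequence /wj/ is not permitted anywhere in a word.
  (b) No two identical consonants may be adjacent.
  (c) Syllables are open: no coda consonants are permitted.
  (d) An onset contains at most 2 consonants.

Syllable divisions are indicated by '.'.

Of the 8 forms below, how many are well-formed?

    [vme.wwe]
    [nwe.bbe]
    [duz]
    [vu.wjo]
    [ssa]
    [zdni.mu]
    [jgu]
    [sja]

2

[vme.wwe] — violates constraint (b): adjacent identical consonants /ww/ → ill-formed
[nwe.bbe] — violates constraint (b): adjacent identical consonants /bb/ → ill-formed
[duz] — violates constraint (c): syllable 1 coda /z/ has 1 consonant (> 0) → ill-formed
[vu.wjo] — violates constraint (a): contains banned sequence /wj/ → ill-formed
[ssa] — violates constraint (b): adjacent identical consonants /ss/ → ill-formed
[zdni.mu] — violates constraint (d): syllable 1 onset /zdn/ has 3 consonants (> 2) → ill-formed
[jgu] — σ1 onset /jg/ (2C), coda /∅/ ok → well-formed
[sja] — σ1 onset /sj/ (2C), coda /∅/ ok → well-formed
Well-formed: [jgu], [sja] → 2.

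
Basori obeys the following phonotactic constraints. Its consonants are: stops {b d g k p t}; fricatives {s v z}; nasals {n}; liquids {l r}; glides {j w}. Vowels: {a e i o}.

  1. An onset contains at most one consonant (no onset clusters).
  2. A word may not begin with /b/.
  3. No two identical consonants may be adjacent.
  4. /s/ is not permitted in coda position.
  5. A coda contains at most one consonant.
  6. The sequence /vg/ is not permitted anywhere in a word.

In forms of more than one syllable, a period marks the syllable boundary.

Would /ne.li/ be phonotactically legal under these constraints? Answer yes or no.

/ne.li/ — σ1 onset /n/, coda /∅/ ok; σ2 onset /l/, coda /∅/ ok → phonotactically legal

yes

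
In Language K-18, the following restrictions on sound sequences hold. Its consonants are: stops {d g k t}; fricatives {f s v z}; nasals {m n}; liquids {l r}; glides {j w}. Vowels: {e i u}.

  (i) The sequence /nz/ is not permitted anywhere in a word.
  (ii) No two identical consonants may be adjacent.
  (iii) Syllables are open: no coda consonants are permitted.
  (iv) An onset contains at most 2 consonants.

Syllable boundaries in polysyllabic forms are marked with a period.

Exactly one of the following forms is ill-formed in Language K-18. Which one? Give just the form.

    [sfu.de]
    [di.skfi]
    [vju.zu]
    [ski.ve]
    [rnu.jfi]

[di.skfi]

[sfu.de] — σ1 onset /sf/ (2C), coda /∅/ ok; σ2 onset /d/, coda /∅/ ok → well-formed
[di.skfi] — violates constraint (iv): syllable 2 onset /skf/ has 3 consonants (> 2) → ill-formed
[vju.zu] — σ1 onset /vj/ (2C), coda /∅/ ok; σ2 onset /z/, coda /∅/ ok → well-formed
[ski.ve] — σ1 onset /sk/ (2C), coda /∅/ ok; σ2 onset /v/, coda /∅/ ok → well-formed
[rnu.jfi] — σ1 onset /rn/ (2C), coda /∅/ ok; σ2 onset /jf/ (2C), coda /∅/ ok → well-formed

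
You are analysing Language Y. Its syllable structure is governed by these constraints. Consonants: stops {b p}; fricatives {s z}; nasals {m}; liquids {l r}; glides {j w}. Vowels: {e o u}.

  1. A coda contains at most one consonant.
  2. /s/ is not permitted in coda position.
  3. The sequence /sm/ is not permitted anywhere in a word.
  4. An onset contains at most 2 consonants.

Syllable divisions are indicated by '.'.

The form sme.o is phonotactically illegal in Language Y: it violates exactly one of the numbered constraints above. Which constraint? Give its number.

sme.o: contains banned sequence /sm/.
This is a violation of constraint 3: "The sequence /sm/ is not permitted anywhere in a word."
The remaining constraints (1, 2, 4) are satisfied.

3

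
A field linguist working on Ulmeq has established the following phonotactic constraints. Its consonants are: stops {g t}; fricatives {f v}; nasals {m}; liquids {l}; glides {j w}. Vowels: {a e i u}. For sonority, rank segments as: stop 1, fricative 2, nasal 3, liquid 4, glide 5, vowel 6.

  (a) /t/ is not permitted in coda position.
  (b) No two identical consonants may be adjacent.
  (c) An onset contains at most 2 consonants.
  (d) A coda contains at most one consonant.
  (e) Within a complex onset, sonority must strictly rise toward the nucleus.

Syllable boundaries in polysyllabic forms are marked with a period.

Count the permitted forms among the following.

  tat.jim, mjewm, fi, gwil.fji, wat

tat.jim — violates constraint (a): syllable 1 coda contains /t/ → not permitted
mjewm — violates constraint (d): syllable 1 coda /wm/ has 2 consonants (> 1) → not permitted
fi — σ1 onset /f/, coda /∅/ ok → permitted
gwil.fji — σ1 onset /gw/ (1→5 rises), coda /l/ ok; σ2 onset /fj/ (2→5 rises), coda /∅/ ok → permitted
wat — violates constraint (a): syllable 1 coda contains /t/ → not permitted
Permitted: fi, gwil.fji → 2.

2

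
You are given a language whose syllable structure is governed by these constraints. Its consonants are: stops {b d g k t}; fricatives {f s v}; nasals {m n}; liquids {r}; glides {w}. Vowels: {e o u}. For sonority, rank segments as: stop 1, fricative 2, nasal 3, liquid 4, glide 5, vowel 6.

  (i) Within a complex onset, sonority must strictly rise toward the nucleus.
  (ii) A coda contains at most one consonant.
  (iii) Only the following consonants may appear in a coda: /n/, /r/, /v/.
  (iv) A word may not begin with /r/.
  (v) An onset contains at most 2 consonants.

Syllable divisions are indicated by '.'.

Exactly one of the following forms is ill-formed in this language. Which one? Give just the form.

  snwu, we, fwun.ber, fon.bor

snwu

snwu — violates constraint (v): syllable 1 onset /snw/ has 3 consonants (> 2) → ill-formed
we — σ1 onset /w/, coda /∅/ ok → well-formed
fwun.ber — σ1 onset /fw/ (2→5 rises), coda /n/ ok; σ2 onset /b/, coda /r/ ok → well-formed
fon.bor — σ1 onset /f/, coda /n/ ok; σ2 onset /b/, coda /r/ ok → well-formed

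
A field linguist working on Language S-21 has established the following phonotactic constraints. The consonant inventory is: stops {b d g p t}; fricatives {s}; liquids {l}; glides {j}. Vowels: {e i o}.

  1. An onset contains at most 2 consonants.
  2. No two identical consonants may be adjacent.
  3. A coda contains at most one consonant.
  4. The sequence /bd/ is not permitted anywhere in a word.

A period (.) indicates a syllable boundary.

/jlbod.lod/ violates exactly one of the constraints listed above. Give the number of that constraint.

/jlbod.lod/: syllable 1 onset /jlb/ has 3 consonants (> 2).
This is a violation of constraint 1: "An onset contains at most 2 consonants."
The remaining constraints (2, 3, 4) are satisfied.

1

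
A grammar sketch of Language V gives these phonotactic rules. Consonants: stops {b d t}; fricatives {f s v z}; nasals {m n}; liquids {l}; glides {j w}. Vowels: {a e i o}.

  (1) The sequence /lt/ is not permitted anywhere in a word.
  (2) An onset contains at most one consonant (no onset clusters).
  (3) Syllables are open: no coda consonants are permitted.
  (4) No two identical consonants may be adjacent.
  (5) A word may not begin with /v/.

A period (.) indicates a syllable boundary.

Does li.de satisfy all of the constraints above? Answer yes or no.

li.de — σ1 onset /l/, coda /∅/ ok; σ2 onset /d/, coda /∅/ ok → permitted

yes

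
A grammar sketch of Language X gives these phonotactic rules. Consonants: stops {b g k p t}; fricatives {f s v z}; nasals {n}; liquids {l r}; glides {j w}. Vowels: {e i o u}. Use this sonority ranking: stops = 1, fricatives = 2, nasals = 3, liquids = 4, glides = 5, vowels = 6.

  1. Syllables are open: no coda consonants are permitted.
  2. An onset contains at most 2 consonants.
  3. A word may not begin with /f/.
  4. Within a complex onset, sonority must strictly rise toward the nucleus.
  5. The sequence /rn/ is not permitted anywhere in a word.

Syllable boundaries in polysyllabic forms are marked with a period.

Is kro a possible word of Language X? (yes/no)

yes

kro — σ1 onset /kr/ (1→4 rises), coda /∅/ ok → well-formed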